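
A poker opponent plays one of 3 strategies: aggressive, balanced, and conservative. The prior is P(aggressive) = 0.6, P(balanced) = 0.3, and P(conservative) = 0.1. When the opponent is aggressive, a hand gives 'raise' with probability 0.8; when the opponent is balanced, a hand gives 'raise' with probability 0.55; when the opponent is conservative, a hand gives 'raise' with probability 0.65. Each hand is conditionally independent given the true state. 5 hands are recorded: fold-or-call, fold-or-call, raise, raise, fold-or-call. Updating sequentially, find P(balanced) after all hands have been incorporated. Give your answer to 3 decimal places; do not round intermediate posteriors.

Each posterior becomes the prior for the next update.
After 'fold-or-call': normaliser = 0.2·0.6000 + 0.45·0.3000 + 0.35·0.1000; P(aggressive) ≈ 0.4138, P(balanced) ≈ 0.4655, P(conservative) ≈ 0.1207
After 'fold-or-call': normaliser = 0.2·0.4138 + 0.45·0.4655 + 0.35·0.1207; P(aggressive) ≈ 0.2474, P(balanced) ≈ 0.6263, P(conservative) ≈ 0.1263
After 'raise': normaliser = 0.8·0.2474 + 0.55·0.6263 + 0.65·0.1263; P(aggressive) ≈ 0.3170, P(balanced) ≈ 0.5516, P(conservative) ≈ 0.1314
After 'raise': normaliser = 0.8·0.3170 + 0.55·0.5516 + 0.65·0.1314; P(aggressive) ≈ 0.3947, P(balanced) ≈ 0.4723, P(conservative) ≈ 0.1330
After 'fold-or-call': normaliser = 0.2·0.3947 + 0.45·0.4723 + 0.35·0.1330; P(aggressive) ≈ 0.2336, P(balanced) ≈ 0.6287, P(conservative) ≈ 0.1377

0.629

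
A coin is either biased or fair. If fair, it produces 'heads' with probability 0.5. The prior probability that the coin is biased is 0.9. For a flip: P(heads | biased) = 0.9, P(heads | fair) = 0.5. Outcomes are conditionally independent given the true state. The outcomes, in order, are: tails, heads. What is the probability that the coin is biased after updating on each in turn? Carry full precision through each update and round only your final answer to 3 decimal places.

0.764

Apply Bayes' rule sequentially, carrying P(biased) forward.
After 'tails': P(biased) = 0.1·0.9000 / (0.1·0.9000 + 0.5·0.1000) ≈ 0.6429
After 'heads': P(biased) = 0.9·0.6429 / (0.9·0.6429 + 0.5·0.3571) ≈ 0.7642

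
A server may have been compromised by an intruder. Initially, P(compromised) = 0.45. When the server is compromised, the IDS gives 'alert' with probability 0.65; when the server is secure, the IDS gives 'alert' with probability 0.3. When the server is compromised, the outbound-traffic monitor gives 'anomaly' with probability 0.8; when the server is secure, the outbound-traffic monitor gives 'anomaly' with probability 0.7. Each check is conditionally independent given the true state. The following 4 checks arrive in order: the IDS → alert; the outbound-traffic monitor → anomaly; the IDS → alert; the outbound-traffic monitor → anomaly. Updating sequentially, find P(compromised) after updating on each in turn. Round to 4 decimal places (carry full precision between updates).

After the IDS='alert': P(compromised) = 0.65·0.4500 / (0.65·0.4500 + 0.3·0.5500) ≈ 0.6393
After the outbound-traffic monitor='anomaly': P(compromised) = 0.8·0.6393 / (0.8·0.6393 + 0.7·0.3607) ≈ 0.6695
After the IDS='alert': P(compromised) = 0.65·0.6695 / (0.65·0.6695 + 0.3·0.3305) ≈ 0.8145
After the outbound-traffic monitor='anomaly': P(compromised) = 0.8·0.8145 / (0.8·0.8145 + 0.7·0.1855) ≈ 0.8338

0.8338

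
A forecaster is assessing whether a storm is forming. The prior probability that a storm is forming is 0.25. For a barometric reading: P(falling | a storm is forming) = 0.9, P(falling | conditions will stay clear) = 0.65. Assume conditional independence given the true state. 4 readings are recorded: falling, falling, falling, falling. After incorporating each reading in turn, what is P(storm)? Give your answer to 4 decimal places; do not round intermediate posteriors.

0.5506

Apply Bayes' rule sequentially, carrying P(storm) forward.
After 'falling': P(storm) = 0.9·0.2500 / (0.9·0.2500 + 0.65·0.7500) ≈ 0.3158
After 'falling': P(storm) = 0.9·0.3158 / (0.9·0.3158 + 0.65·0.6842) ≈ 0.3899
After 'falling': P(storm) = 0.9·0.3899 / (0.9·0.3899 + 0.65·0.6101) ≈ 0.4695
After 'falling': P(storm) = 0.9·0.4695 / (0.9·0.4695 + 0.65·0.5305) ≈ 0.5506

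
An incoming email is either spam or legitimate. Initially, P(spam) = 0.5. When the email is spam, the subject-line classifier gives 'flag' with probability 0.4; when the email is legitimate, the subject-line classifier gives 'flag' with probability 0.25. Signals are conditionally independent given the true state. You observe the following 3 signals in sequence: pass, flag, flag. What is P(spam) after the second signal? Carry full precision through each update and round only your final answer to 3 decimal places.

Each posterior becomes the prior for the next update.
After 'pass': P(spam) = 0.6·0.5000 / (0.6·0.5000 + 0.75·0.5000) ≈ 0.4444
After 'flag': P(spam) = 0.4·0.4444 / (0.4·0.4444 + 0.25·0.5556) ≈ 0.5614

0.561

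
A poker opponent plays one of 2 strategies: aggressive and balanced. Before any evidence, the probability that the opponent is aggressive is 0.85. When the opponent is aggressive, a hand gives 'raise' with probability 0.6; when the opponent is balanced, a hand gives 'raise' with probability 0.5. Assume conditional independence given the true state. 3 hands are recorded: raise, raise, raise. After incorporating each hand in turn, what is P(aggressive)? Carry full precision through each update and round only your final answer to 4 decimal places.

After 'raise': P(aggressive) = 0.6·0.8500 / (0.6·0.8500 + 0.5·0.1500) ≈ 0.8718
After 'raise': P(aggressive) = 0.6·0.8718 / (0.6·0.8718 + 0.5·0.1282) ≈ 0.8908
After 'raise': P(aggressive) = 0.6·0.8908 / (0.6·0.8908 + 0.5·0.1092) ≈ 0.9073

0.9073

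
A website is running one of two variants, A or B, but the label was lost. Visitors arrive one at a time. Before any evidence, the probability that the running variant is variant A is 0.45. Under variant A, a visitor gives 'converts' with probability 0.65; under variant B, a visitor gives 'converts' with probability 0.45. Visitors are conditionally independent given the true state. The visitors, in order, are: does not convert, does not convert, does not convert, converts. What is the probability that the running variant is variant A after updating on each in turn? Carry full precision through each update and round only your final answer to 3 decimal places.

After 'does not convert': P(A) = 0.35·0.4500 / (0.35·0.4500 + 0.55·0.5500) ≈ 0.3424
After 'does not convert': P(A) = 0.35·0.3424 / (0.35·0.3424 + 0.55·0.6576) ≈ 0.2489
After 'does not convert': P(A) = 0.35·0.2489 / (0.35·0.2489 + 0.55·0.7511) ≈ 0.1741
After 'converts': P(A) = 0.65·0.1741 / (0.65·0.1741 + 0.45·0.8259) ≈ 0.2335

0.233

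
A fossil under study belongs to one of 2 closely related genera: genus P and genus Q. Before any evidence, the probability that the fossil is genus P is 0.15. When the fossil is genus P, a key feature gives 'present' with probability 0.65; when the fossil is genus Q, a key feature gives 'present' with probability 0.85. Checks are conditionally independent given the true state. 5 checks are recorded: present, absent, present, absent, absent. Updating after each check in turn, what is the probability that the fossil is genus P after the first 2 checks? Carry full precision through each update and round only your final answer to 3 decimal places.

0.239

After 'present': P(genus P) = 0.65·0.1500 / (0.65·0.1500 + 0.85·0.8500) ≈ 0.1189
After 'absent': P(genus P) = 0.35·0.1189 / (0.35·0.1189 + 0.15·0.8811) ≈ 0.2395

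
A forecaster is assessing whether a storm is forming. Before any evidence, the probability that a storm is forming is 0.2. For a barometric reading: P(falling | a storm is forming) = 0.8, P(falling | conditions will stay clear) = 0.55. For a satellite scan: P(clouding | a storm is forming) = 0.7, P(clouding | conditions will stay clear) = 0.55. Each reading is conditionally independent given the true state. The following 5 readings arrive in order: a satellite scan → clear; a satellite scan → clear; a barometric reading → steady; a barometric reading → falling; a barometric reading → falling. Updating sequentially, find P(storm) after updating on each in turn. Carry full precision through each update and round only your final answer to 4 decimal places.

0.0946

After a satellite scan='clear': P(storm) = 0.3·0.2000 / (0.3·0.2000 + 0.45·0.8000) ≈ 0.1429
After a satellite scan='clear': P(storm) = 0.3·0.1429 / (0.3·0.1429 + 0.45·0.8571) ≈ 0.1000
After a barometric reading='steady': P(storm) = 0.2·0.1000 / (0.2·0.1000 + 0.45·0.9000) ≈ 0.0471
After a barometric reading='falling': P(storm) = 0.8·0.0471 / (0.8·0.0471 + 0.55·0.9529) ≈ 0.0670
After a barometric reading='falling': P(storm) = 0.8·0.0670 / (0.8·0.0670 + 0.55·0.9330) ≈ 0.0946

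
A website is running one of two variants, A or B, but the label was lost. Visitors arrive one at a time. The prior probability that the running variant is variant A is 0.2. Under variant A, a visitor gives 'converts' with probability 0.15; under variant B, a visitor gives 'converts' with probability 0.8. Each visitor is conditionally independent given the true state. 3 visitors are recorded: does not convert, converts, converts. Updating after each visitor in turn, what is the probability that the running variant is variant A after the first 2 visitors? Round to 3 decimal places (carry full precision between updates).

After 'does not convert': P(A) = 0.85·0.2000 / (0.85·0.2000 + 0.2·0.8000) ≈ 0.5152
After 'converts': P(A) = 0.15·0.5152 / (0.15·0.5152 + 0.8·0.4848) ≈ 0.1661

0.166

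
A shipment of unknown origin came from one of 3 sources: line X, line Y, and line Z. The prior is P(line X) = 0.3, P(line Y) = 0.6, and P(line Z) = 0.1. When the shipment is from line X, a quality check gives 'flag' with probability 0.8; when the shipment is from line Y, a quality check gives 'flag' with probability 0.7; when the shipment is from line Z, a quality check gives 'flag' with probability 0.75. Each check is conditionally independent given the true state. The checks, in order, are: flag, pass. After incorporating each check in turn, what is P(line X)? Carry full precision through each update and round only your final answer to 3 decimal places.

0.249

After 'flag': normaliser = 0.8·0.3000 + 0.7·0.6000 + 0.75·0.1000; P(line X) ≈ 0.3265, P(line Y) ≈ 0.5714, P(line Z) ≈ 0.1020
After 'pass': normaliser = 0.2·0.3265 + 0.3·0.5714 + 0.25·0.1020; P(line X) ≈ 0.2490, P(line Y) ≈ 0.6537, P(line Z) ≈ 0.0973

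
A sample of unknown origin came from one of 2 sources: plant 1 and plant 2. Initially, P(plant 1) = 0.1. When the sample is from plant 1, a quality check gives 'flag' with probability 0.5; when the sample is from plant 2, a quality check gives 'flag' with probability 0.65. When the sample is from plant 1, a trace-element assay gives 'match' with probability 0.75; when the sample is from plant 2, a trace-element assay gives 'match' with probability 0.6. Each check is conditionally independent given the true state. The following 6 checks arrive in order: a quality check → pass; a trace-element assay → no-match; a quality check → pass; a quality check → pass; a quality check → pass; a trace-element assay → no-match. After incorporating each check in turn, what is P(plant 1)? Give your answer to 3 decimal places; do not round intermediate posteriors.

After a quality check='pass': P(plant 1) = 0.5·0.1000 / (0.5·0.1000 + 0.35·0.9000) ≈ 0.1370
After a trace-element assay='no-match': P(plant 1) = 0.25·0.1370 / (0.25·0.1370 + 0.4·0.8630) ≈ 0.0903
After a quality check='pass': P(plant 1) = 0.5·0.0903 / (0.5·0.0903 + 0.35·0.9097) ≈ 0.1241
After a quality check='pass': P(plant 1) = 0.5·0.1241 / (0.5·0.1241 + 0.35·0.8759) ≈ 0.1684
After a quality check='pass': P(plant 1) = 0.5·0.1684 / (0.5·0.1684 + 0.35·0.8316) ≈ 0.2243
After a trace-element assay='no-match': P(plant 1) = 0.25·0.2243 / (0.25·0.2243 + 0.4·0.7757) ≈ 0.1531

0.153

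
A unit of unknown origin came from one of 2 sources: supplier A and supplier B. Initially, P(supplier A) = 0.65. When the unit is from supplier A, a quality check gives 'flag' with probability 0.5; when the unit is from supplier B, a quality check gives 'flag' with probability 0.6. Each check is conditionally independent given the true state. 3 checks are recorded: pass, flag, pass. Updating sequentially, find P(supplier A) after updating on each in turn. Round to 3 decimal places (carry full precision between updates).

0.707

After 'pass': P(supplier A) = 0.5·0.6500 / (0.5·0.6500 + 0.4·0.3500) ≈ 0.6989
After 'flag': P(supplier A) = 0.5·0.6989 / (0.5·0.6989 + 0.6·0.3011) ≈ 0.6592
After 'pass': P(supplier A) = 0.5·0.6592 / (0.5·0.6592 + 0.4·0.3408) ≈ 0.7074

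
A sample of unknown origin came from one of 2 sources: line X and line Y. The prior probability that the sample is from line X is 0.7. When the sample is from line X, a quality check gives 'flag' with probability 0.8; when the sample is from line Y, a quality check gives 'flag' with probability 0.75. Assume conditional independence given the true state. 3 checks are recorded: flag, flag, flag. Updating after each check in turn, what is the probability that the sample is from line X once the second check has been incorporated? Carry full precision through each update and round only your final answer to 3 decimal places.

0.726

Each posterior becomes the prior for the next update.
After 'flag': P(line X) = 0.8·0.7000 / (0.8·0.7000 + 0.75·0.3000) ≈ 0.7134
After 'flag': P(line X) = 0.8·0.7134 / (0.8·0.7134 + 0.75·0.2866) ≈ 0.7264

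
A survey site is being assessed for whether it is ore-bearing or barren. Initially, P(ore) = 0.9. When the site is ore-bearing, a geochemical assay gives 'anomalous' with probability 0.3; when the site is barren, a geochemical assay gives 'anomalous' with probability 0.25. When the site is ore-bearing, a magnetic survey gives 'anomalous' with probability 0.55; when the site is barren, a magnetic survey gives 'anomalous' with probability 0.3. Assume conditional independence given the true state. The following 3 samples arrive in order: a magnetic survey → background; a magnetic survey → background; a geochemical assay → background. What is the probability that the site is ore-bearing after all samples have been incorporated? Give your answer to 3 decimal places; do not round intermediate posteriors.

After a magnetic survey='background': P(ore) = 0.45·0.9000 / (0.45·0.9000 + 0.7·0.1000) ≈ 0.8526
After a magnetic survey='background': P(ore) = 0.45·0.8526 / (0.45·0.8526 + 0.7·0.1474) ≈ 0.7881
After a geochemical assay='background': P(ore) = 0.7·0.7881 / (0.7·0.7881 + 0.75·0.2119) ≈ 0.7764

0.776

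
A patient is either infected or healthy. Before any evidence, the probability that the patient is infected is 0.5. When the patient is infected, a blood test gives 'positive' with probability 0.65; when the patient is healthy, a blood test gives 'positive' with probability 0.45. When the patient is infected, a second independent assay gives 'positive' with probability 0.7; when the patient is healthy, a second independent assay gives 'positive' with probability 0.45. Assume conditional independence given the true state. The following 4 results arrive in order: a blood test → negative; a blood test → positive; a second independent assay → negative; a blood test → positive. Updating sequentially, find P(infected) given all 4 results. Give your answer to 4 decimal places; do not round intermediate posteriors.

After a blood test='negative': P(infected) = 0.35·0.5000 / (0.35·0.5000 + 0.55·0.5000) ≈ 0.3889
After a blood test='positive': P(infected) = 0.65·0.3889 / (0.65·0.3889 + 0.45·0.6111) ≈ 0.4789
After a second independent assay='negative': P(infected) = 0.3·0.4789 / (0.3·0.4789 + 0.55·0.5211) ≈ 0.3339
After a blood test='positive': P(infected) = 0.65·0.3339 / (0.65·0.3339 + 0.45·0.6661) ≈ 0.4200

0.4200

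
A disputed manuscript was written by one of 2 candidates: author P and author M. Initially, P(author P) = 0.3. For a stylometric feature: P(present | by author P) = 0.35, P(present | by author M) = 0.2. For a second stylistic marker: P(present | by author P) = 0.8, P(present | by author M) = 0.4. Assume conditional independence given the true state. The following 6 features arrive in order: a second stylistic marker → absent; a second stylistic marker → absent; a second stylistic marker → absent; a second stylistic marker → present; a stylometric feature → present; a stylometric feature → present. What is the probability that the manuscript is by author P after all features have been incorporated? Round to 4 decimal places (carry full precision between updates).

Each posterior becomes the prior for the next update.
After a second stylistic marker='absent': P(author P) = 0.2·0.3000 / (0.2·0.3000 + 0.6·0.7000) ≈ 0.1250
After a second stylistic marker='absent': P(author P) = 0.2·0.1250 / (0.2·0.1250 + 0.6·0.8750) ≈ 0.0455
After a second stylistic marker='absent': P(author P) = 0.2·0.0455 / (0.2·0.0455 + 0.6·0.9545) ≈ 0.0156
After a second stylistic marker='present': P(author P) = 0.8·0.0156 / (0.8·0.0156 + 0.4·0.9844) ≈ 0.0308
After a stylometric feature='present': P(author P) = 0.35·0.0308 / (0.35·0.0308 + 0.2·0.9692) ≈ 0.0526
After a stylometric feature='present': P(author P) = 0.35·0.0526 / (0.35·0.0526 + 0.2·0.9474) ≈ 0.0886

0.0886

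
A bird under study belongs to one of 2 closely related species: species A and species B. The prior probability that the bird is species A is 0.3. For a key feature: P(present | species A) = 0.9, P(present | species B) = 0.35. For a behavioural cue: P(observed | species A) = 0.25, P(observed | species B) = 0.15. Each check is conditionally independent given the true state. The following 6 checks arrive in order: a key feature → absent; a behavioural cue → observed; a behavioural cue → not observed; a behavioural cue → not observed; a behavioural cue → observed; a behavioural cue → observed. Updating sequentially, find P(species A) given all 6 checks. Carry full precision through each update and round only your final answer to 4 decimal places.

After a key feature='absent': P(species A) = 0.1·0.3000 / (0.1·0.3000 + 0.65·0.7000) ≈ 0.0619
After a behavioural cue='observed': P(species A) = 0.25·0.0619 / (0.25·0.0619 + 0.15·0.9381) ≈ 0.0990
After a behavioural cue='not observed': P(species A) = 0.75·0.0990 / (0.75·0.0990 + 0.85·0.9010) ≈ 0.0884
After a behavioural cue='not observed': P(species A) = 0.75·0.0884 / (0.75·0.0884 + 0.85·0.9116) ≈ 0.0788
After a behavioural cue='observed': P(species A) = 0.25·0.0788 / (0.25·0.0788 + 0.15·0.9212) ≈ 0.1248
After a behavioural cue='observed': P(species A) = 0.25·0.1248 / (0.25·0.1248 + 0.15·0.8752) ≈ 0.1920

0.1920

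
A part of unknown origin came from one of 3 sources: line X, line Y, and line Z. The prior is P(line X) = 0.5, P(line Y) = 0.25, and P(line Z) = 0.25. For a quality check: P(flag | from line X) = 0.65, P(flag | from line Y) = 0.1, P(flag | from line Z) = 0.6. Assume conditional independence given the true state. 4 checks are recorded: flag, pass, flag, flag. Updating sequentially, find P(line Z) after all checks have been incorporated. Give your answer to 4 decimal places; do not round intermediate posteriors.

0.3091

Apply Bayes' rule sequentially, carrying P(line Z) forward.
After 'flag': normaliser = 0.65·0.5000 + 0.1·0.2500 + 0.6·0.2500; P(line X) ≈ 0.6500, P(line Y) ≈ 0.0500, P(line Z) ≈ 0.3000
After 'pass': normaliser = 0.35·0.6500 + 0.9·0.0500 + 0.4·0.3000; P(line X) ≈ 0.5796, P(line Y) ≈ 0.1146, P(line Z) ≈ 0.3057
After 'flag': normaliser = 0.65·0.5796 + 0.1·0.1146 + 0.6·0.3057; P(line X) ≈ 0.6591, P(line Y) ≈ 0.0201, P(line Z) ≈ 0.3209
After 'flag': normaliser = 0.65·0.6591 + 0.1·0.0201 + 0.6·0.3209; P(line X) ≈ 0.6877, P(line Y) ≈ 0.0032, P(line Z) ≈ 0.3091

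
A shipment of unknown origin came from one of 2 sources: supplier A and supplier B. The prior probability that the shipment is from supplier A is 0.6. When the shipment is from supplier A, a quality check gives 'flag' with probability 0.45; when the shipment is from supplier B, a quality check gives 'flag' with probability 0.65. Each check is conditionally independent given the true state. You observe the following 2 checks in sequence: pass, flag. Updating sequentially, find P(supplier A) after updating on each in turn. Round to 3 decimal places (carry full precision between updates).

0.620

After 'pass': P(supplier A) = 0.55·0.6000 / (0.55·0.6000 + 0.35·0.4000) ≈ 0.7021
After 'flag': P(supplier A) = 0.45·0.7021 / (0.45·0.7021 + 0.65·0.2979) ≈ 0.6200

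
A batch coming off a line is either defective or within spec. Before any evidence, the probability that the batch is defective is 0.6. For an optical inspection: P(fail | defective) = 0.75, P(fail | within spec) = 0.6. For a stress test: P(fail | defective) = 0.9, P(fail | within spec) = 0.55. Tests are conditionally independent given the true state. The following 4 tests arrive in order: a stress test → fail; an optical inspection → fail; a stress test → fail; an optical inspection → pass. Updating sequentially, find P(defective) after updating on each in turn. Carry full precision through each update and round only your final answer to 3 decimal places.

Apply Bayes' rule sequentially, carrying P(defective) forward.
After a stress test='fail': P(defective) = 0.9·0.6000 / (0.9·0.6000 + 0.55·0.4000) ≈ 0.7105
After an optical inspection='fail': P(defective) = 0.75·0.7105 / (0.75·0.7105 + 0.6·0.2895) ≈ 0.7542
After a stress test='fail': P(defective) = 0.9·0.7542 / (0.9·0.7542 + 0.55·0.2458) ≈ 0.8339
After an optical inspection='pass': P(defective) = 0.25·0.8339 / (0.25·0.8339 + 0.4·0.1661) ≈ 0.7583

0.758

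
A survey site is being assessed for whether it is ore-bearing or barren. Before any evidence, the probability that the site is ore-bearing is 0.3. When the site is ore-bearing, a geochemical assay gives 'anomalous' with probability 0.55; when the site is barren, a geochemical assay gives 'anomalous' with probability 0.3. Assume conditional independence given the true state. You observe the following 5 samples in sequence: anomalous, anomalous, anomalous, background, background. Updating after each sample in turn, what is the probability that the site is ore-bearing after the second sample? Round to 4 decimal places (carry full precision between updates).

0.5902

After 'anomalous': P(ore) = 0.55·0.3000 / (0.55·0.3000 + 0.3·0.7000) ≈ 0.4400
After 'anomalous': P(ore) = 0.55·0.4400 / (0.55·0.4400 + 0.3·0.5600) ≈ 0.5902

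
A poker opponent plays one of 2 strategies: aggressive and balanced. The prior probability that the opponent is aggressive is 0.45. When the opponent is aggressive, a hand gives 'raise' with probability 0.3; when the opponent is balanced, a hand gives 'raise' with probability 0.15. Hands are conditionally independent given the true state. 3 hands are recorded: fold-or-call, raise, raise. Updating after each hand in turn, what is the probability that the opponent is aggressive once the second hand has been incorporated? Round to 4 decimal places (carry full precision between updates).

0.5740

Apply Bayes' rule sequentially, carrying P(aggressive) forward.
After 'fold-or-call': P(aggressive) = 0.7·0.4500 / (0.7·0.4500 + 0.85·0.5500) ≈ 0.4026
After 'raise': P(aggressive) = 0.3·0.4026 / (0.3·0.4026 + 0.15·0.5974) ≈ 0.5740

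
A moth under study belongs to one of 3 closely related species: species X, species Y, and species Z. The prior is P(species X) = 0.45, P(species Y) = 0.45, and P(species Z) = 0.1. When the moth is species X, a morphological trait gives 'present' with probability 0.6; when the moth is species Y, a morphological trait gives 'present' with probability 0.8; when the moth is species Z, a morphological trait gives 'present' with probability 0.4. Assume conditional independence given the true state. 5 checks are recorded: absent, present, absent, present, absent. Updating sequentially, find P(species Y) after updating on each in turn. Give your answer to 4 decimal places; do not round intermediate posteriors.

After 'absent': normaliser = 0.4·0.4500 + 0.2·0.4500 + 0.6·0.1000; P(species X) ≈ 0.5455, P(species Y) ≈ 0.2727, P(species Z) ≈ 0.1818
After 'present': normaliser = 0.6·0.5455 + 0.8·0.2727 + 0.4·0.1818; P(species X) ≈ 0.5294, P(species Y) ≈ 0.3529, P(species Z) ≈ 0.1176
After 'absent': normaliser = 0.4·0.5294 + 0.2·0.3529 + 0.6·0.1176; P(species X) ≈ 0.6000, P(species Y) ≈ 0.2000, P(species Z) ≈ 0.2000
After 'present': normaliser = 0.6·0.6000 + 0.8·0.2000 + 0.4·0.2000; P(species X) ≈ 0.6000, P(species Y) ≈ 0.2667, P(species Z) ≈ 0.1333
After 'absent': normaliser = 0.4·0.6000 + 0.2·0.2667 + 0.6·0.1333; P(species X) ≈ 0.6429, P(species Y) ≈ 0.1429, P(species Z) ≈ 0.2143

0.1429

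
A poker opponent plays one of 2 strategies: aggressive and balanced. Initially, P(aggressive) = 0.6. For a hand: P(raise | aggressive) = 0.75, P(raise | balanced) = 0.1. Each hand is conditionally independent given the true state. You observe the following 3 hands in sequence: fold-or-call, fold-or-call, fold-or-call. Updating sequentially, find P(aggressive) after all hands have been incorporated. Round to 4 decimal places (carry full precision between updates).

0.0311

After 'fold-or-call': P(aggressive) = 0.25·0.6000 / (0.25·0.6000 + 0.9·0.4000) ≈ 0.2941
After 'fold-or-call': P(aggressive) = 0.25·0.2941 / (0.25·0.2941 + 0.9·0.7059) ≈ 0.1037
After 'fold-or-call': P(aggressive) = 0.25·0.1037 / (0.25·0.1037 + 0.9·0.8963) ≈ 0.0311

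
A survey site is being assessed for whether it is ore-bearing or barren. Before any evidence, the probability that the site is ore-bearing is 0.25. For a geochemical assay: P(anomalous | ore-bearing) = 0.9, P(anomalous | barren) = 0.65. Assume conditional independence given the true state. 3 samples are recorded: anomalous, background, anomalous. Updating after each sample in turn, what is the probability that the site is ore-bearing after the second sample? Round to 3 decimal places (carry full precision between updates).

After 'anomalous': P(ore) = 0.9·0.2500 / (0.9·0.2500 + 0.65·0.7500) ≈ 0.3158
After 'background': P(ore) = 0.1·0.3158 / (0.1·0.3158 + 0.35·0.6842) ≈ 0.1165

0.117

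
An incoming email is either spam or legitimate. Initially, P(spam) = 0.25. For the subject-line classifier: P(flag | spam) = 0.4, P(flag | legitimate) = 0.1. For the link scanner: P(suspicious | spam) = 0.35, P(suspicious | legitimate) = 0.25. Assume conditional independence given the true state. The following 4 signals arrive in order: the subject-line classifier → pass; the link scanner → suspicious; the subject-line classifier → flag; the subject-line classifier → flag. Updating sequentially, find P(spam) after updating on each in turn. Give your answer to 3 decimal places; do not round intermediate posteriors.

0.833

After the subject-line classifier='pass': P(spam) = 0.6·0.2500 / (0.6·0.2500 + 0.9·0.7500) ≈ 0.1818
After the link scanner='suspicious': P(spam) = 0.35·0.1818 / (0.35·0.1818 + 0.25·0.8182) ≈ 0.2373
After the subject-line classifier='flag': P(spam) = 0.4·0.2373 / (0.4·0.2373 + 0.1·0.7627) ≈ 0.5545
After the subject-line classifier='flag': P(spam) = 0.4·0.5545 / (0.4·0.5545 + 0.1·0.4455) ≈ 0.8327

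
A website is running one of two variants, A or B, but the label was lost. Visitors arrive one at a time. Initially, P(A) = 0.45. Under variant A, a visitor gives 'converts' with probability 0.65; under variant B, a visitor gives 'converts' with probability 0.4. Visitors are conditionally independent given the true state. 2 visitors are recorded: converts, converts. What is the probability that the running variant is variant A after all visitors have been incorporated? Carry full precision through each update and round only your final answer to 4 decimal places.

Each posterior becomes the prior for the next update.
After 'converts': P(A) = 0.65·0.4500 / (0.65·0.4500 + 0.4·0.5500) ≈ 0.5707
After 'converts': P(A) = 0.65·0.5707 / (0.65·0.5707 + 0.4·0.4293) ≈ 0.6836

0.6836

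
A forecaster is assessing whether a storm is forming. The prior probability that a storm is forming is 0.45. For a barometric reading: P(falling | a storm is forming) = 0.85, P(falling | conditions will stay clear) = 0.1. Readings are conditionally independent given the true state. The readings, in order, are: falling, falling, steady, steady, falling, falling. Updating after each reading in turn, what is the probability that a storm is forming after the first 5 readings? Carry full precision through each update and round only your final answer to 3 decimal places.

0.933

After 'falling': P(storm) = 0.85·0.4500 / (0.85·0.4500 + 0.1·0.5500) ≈ 0.8743
After 'falling': P(storm) = 0.85·0.8743 / (0.85·0.8743 + 0.1·0.1257) ≈ 0.9834
After 'steady': P(storm) = 0.15·0.9834 / (0.15·0.9834 + 0.9·0.0166) ≈ 0.9079
After 'steady': P(storm) = 0.15·0.9079 / (0.15·0.9079 + 0.9·0.0921) ≈ 0.6215
After 'falling': P(storm) = 0.85·0.6215 / (0.85·0.6215 + 0.1·0.3785) ≈ 0.9331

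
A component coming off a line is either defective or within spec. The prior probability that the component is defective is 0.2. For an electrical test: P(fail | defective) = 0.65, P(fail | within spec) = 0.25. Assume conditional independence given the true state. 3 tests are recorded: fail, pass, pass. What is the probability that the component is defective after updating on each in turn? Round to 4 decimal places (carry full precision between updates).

Apply Bayes' rule sequentially, carrying P(defective) forward.
After 'fail': P(defective) = 0.65·0.2000 / (0.65·0.2000 + 0.25·0.8000) ≈ 0.3939
After 'pass': P(defective) = 0.35·0.3939 / (0.35·0.3939 + 0.75·0.6061) ≈ 0.2327
After 'pass': P(defective) = 0.35·0.2327 / (0.35·0.2327 + 0.75·0.7673) ≈ 0.1240

0.1240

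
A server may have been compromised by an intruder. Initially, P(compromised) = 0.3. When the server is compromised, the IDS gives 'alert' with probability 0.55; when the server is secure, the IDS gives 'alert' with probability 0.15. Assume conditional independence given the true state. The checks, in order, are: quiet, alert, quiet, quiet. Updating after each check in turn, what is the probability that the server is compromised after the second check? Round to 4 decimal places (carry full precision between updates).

After 'quiet': P(compromised) = 0.45·0.3000 / (0.45·0.3000 + 0.85·0.7000) ≈ 0.1849
After 'alert': P(compromised) = 0.55·0.1849 / (0.55·0.1849 + 0.15·0.8151) ≈ 0.4541

0.4541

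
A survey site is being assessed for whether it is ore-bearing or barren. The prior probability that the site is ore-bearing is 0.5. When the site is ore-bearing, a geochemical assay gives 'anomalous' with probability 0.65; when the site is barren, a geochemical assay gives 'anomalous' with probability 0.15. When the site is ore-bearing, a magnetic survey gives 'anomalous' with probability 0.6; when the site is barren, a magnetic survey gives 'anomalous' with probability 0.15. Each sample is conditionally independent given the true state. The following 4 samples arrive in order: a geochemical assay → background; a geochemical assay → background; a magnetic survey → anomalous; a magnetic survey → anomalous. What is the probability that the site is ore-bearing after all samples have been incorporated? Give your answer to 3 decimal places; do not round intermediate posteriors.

Apply Bayes' rule sequentially, carrying P(ore) forward.
After a geochemical assay='background': P(ore) = 0.35·0.5000 / (0.35·0.5000 + 0.85·0.5000) ≈ 0.2917
After a geochemical assay='background': P(ore) = 0.35·0.2917 / (0.35·0.2917 + 0.85·0.7083) ≈ 0.1450
After a magnetic survey='anomalous': P(ore) = 0.6·0.1450 / (0.6·0.1450 + 0.15·0.8550) ≈ 0.4041
After a magnetic survey='anomalous': P(ore) = 0.6·0.4041 / (0.6·0.4041 + 0.15·0.5959) ≈ 0.7307

0.731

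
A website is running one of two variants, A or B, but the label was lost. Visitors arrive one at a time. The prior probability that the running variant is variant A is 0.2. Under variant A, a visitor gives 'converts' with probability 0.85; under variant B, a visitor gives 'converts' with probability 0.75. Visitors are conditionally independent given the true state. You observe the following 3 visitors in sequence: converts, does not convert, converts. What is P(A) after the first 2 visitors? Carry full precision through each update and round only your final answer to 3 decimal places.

After 'converts': P(A) = 0.85·0.2000 / (0.85·0.2000 + 0.75·0.8000) ≈ 0.2208
After 'does not convert': P(A) = 0.15·0.2208 / (0.15·0.2208 + 0.25·0.7792) ≈ 0.1453

0.145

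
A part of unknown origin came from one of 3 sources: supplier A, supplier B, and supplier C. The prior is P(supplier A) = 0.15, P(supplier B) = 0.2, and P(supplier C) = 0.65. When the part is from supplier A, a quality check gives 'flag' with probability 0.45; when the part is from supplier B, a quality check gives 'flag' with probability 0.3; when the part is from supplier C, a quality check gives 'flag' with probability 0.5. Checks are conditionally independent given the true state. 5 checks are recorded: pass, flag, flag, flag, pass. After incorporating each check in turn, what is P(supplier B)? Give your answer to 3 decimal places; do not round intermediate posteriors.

Each posterior becomes the prior for the next update.
After 'pass': normaliser = 0.55·0.1500 + 0.7·0.2000 + 0.5·0.6500; P(supplier A) ≈ 0.1507, P(supplier B) ≈ 0.2557, P(supplier C) ≈ 0.5936
After 'flag': normaliser = 0.45·0.1507 + 0.3·0.2557 + 0.5·0.5936; P(supplier A) ≈ 0.1536, P(supplier B) ≈ 0.1738, P(supplier C) ≈ 0.6725
After 'flag': normaliser = 0.45·0.1536 + 0.3·0.1738 + 0.5·0.6725; P(supplier A) ≈ 0.1511, P(supplier B) ≈ 0.1140, P(supplier C) ≈ 0.7349
After 'flag': normaliser = 0.45·0.1511 + 0.3·0.1140 + 0.5·0.7349; P(supplier A) ≈ 0.1448, P(supplier B) ≈ 0.0728, P(supplier C) ≈ 0.7824
After 'pass': normaliser = 0.55·0.1448 + 0.7·0.0728 + 0.5·0.7824; P(supplier A) ≈ 0.1526, P(supplier B) ≈ 0.0977, P(supplier C) ≈ 0.7497

0.098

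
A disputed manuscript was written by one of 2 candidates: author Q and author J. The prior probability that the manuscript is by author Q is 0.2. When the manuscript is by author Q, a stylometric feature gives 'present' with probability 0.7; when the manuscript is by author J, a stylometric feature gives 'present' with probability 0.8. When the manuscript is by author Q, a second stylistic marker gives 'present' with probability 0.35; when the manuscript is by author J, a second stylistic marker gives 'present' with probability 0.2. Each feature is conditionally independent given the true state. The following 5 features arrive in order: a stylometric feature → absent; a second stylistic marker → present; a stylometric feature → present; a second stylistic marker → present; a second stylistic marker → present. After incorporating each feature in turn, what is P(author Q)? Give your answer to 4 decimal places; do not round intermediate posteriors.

Apply Bayes' rule sequentially, carrying P(author Q) forward.
After a stylometric feature='absent': P(author Q) = 0.3·0.2000 / (0.3·0.2000 + 0.2·0.8000) ≈ 0.2727
After a second stylistic marker='present': P(author Q) = 0.35·0.2727 / (0.35·0.2727 + 0.2·0.7273) ≈ 0.3962
After a stylometric feature='present': P(author Q) = 0.7·0.3962 / (0.7·0.3962 + 0.8·0.6038) ≈ 0.3648
After a second stylistic marker='present': P(author Q) = 0.35·0.3648 / (0.35·0.3648 + 0.2·0.6352) ≈ 0.5012
After a second stylistic marker='present': P(author Q) = 0.35·0.5012 / (0.35·0.5012 + 0.2·0.4988) ≈ 0.6375

0.6375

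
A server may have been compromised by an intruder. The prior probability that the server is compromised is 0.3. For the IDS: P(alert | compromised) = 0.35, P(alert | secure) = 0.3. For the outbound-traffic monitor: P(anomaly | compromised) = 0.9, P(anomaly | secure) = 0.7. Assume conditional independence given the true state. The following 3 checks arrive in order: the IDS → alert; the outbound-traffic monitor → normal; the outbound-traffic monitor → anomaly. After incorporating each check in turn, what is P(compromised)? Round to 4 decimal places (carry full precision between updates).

After the IDS='alert': P(compromised) = 0.35·0.3000 / (0.35·0.3000 + 0.3·0.7000) ≈ 0.3333
After the outbound-traffic monitor='normal': P(compromised) = 0.1·0.3333 / (0.1·0.3333 + 0.3·0.6667) ≈ 0.1429
After the outbound-traffic monitor='anomaly': P(compromised) = 0.9·0.1429 / (0.9·0.1429 + 0.7·0.8571) ≈ 0.1765

0.1765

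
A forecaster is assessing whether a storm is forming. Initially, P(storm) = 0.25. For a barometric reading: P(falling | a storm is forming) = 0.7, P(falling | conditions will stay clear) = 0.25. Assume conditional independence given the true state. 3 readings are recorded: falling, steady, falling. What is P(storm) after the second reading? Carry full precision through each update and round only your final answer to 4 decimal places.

After 'falling': P(storm) = 0.7·0.2500 / (0.7·0.2500 + 0.25·0.7500) ≈ 0.4828
After 'steady': P(storm) = 0.3·0.4828 / (0.3·0.4828 + 0.75·0.5172) ≈ 0.2718

0.2718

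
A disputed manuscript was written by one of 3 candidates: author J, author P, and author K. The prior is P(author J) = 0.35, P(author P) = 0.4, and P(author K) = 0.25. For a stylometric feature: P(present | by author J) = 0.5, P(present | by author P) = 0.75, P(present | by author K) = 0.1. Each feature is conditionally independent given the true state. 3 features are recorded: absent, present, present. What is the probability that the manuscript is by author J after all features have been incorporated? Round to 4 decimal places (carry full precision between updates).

After 'absent': normaliser = 0.5·0.3500 + 0.25·0.4000 + 0.9·0.2500; P(author J) ≈ 0.3500, P(author P) ≈ 0.2000, P(author K) ≈ 0.4500
After 'present': normaliser = 0.5·0.3500 + 0.75·0.2000 + 0.1·0.4500; P(author J) ≈ 0.4730, P(author P) ≈ 0.4054, P(author K) ≈ 0.1216
After 'present': normaliser = 0.5·0.4730 + 0.75·0.4054 + 0.1·0.1216; P(author J) ≈ 0.4279, P(author P) ≈ 0.5501, P(author K) ≈ 0.0220

0.4279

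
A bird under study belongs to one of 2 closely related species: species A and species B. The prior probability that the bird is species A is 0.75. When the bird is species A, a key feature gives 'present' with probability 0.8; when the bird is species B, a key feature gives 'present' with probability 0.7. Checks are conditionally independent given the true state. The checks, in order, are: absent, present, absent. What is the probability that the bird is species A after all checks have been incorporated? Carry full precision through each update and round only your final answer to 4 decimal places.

0.6038

After 'absent': P(species A) = 0.2·0.7500 / (0.2·0.7500 + 0.3·0.2500) ≈ 0.6667
After 'present': P(species A) = 0.8·0.6667 / (0.8·0.6667 + 0.7·0.3333) ≈ 0.6957
After 'absent': P(species A) = 0.2·0.6957 / (0.2·0.6957 + 0.3·0.3043) ≈ 0.6038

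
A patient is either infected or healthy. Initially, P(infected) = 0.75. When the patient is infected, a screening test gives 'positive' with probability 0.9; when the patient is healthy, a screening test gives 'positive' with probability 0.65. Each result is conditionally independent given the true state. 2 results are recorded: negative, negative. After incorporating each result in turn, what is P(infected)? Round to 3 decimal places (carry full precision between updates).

After 'negative': P(infected) = 0.1·0.7500 / (0.1·0.7500 + 0.35·0.2500) ≈ 0.4615
After 'negative': P(infected) = 0.1·0.4615 / (0.1·0.4615 + 0.35·0.5385) ≈ 0.1967

0.197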